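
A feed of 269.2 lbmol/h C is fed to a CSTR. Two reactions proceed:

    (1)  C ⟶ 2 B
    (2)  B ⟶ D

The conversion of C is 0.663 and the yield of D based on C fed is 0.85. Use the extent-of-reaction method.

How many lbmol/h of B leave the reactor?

128 lbmol/h

Conversion of C: C consumed = 1ξ₁ = 0.663 × 269.2 → ξ₁ = 178.5 lbmol/h.
Yield of D: 1ξ₂ / 269.2 = 0.85 → ξ₂ = 228.8 lbmol/h.
Outlet amounts (n = n₀ + Σ ν·ξ):
  C: 269.2 − 1(178.5) = 90.72
  B: 0 + 2(178.5) − 1(228.8) = 128.1
  D: 0 + 1(228.8) = 228.8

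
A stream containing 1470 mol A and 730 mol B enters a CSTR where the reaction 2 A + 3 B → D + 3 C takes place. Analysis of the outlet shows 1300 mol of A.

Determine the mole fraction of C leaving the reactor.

For A: n = n₀ − 2ξ → 1300 = 1470 − 2ξ, giving ξ = 85 mol.
Outlet amounts (n = n₀ + ν ξ):
  A: 1470 − 2(85) = 1300
  B: 730 − 3(85) = 475
  D: 0 + 1(85) = 85
  C: 0 + 3(85) = 255
Total out = 2115 mol; y_C = 255 / 2115 = 0.1206.

0.121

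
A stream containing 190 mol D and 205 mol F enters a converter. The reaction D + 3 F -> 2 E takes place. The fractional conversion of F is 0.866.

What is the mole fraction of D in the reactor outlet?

0.473

F reacted = 0.866 × 205 = 177.5 mol; ν_F = −3, so ξ = 177.5/3 = 59.18 mol.
Outlet amounts (n = n₀ + ν ξ):
  D: 190 − 1(59.18) = 130.8
  F: 205 − 3(59.18) = 27.47
  E: 0 + 2(59.18) = 118.4
Total out = 276.6 mol; y_D = 130.8 / 276.6 = 0.4729.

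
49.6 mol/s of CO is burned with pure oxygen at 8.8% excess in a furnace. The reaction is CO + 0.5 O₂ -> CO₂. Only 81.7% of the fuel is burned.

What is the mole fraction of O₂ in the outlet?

Stoichiometric O₂ = 0.5 × 49.6 = 24.8 mol/s; O₂ fed = 24.8 × 1.088 = 26.98 mol/s.
Fuel reacted = 0.817 × 49.6 → ξ = 40.52 mol/s.
Outlet (n = n₀ + ν ξ):
  CO: 49.6 − 1(40.52) = 9.077
  O₂: 26.98 − 0.5(40.52) = 6.721
  CO₂: 0 + 1(40.52) = 40.52
Total out = 56.32 mol/s; y_O₂ = 6.721 / 56.32 = 0.1193.

0.119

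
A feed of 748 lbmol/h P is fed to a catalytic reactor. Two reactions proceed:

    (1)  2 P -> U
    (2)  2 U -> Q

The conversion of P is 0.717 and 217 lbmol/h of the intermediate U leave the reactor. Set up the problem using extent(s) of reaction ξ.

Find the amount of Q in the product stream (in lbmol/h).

Conversion of P: P consumed = 2ξ₁ = 0.717 × 748 → ξ₁ = 268.2 lbmol/h.
U balance: n_U = 0 + 1ξ₁ − 2ξ₂ = 217 → ξ₂ = (1·268.2 − 217)/2 = 25.58 lbmol/h.
Outlet amounts (n = n₀ + Σ ν·ξ):
  P: 748 − 2(268.2) = 211.7
  U: 0 + 1(268.2) − 2(25.58) = 217
  Q: 0 + 1(25.58) = 25.58

25.6 lbmol/h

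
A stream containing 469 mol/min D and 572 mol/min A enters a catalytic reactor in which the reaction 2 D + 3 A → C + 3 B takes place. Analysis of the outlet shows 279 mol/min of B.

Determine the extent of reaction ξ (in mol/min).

ξ = 93 mol/min

For B: n = n₀ + 3ξ → 279 = 0 + 3ξ, giving ξ = 93 mol/min.
Outlet amounts (n = n₀ + ν ξ):
  D: 469 − 2(93) = 283
  A: 572 − 3(93) = 293
  C: 0 + 1(93) = 93
  B: 0 + 3(93) = 279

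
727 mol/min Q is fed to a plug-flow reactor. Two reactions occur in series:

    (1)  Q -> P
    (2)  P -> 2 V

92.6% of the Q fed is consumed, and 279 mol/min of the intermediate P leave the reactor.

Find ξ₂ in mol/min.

ξ₂ = 394 mol/min

Conversion of Q: Q consumed = 1ξ₁ = 0.926 × 727 → ξ₁ = 673.2 mol/min.
P balance: n_P = 0 + 1ξ₁ − 1ξ₂ = 279 → ξ₂ = (1·673.2 − 279)/1 = 394.2 mol/min.
Outlet amounts (n = n₀ + Σ ν·ξ):
  Q: 727 − 1(673.2) = 53.8
  P: 0 + 1(673.2) − 1(394.2) = 279
  V: 0 + 2(394.2) = 788.4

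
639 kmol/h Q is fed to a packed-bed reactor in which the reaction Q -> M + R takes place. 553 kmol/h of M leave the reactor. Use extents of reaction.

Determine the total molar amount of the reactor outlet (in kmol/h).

1190 kmol/h

For M: n = n₀ + 1ξ → 553 = 0 + 1ξ, giving ξ = 553 kmol/h.
Outlet amounts (n = n₀ + ν ξ):
  Q: 639 − 1(553) = 86
  M: 0 + 1(553) = 553
  R: 0 + 1(553) = 553
Total out = 86 + 553 + 553 = 1192 kmol/h.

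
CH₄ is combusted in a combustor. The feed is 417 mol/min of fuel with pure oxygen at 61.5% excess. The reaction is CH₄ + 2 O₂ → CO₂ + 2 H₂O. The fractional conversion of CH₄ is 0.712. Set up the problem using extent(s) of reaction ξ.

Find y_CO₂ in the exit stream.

0.168

Stoichiometric O₂ = 2 × 417 = 834 mol/min; O₂ fed = 834 × 1.615 = 1347 mol/min.
Fuel reacted = 0.712 × 417 → ξ = 296.9 mol/min.
Outlet (n = n₀ + ν ξ):
  CH₄: 417 − 1(296.9) = 120.1
  O₂: 1347 − 2(296.9) = 753.1
  CO₂: 0 + 1(296.9) = 296.9
  H₂O: 0 + 2(296.9) = 593.8
Total out = 1764 mol/min; y_CO₂ = 296.9 / 1764 = 0.1683.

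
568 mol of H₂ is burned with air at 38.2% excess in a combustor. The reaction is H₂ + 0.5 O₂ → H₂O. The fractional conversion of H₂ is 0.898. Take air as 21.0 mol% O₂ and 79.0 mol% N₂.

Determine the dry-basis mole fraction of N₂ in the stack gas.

0.883

Stoichiometric O₂ = 0.5 × 568 = 284 mol; O₂ fed = 284 × 1.382 = 392.5 mol.
N₂ fed = 392.5 × 79/21 = 1477 mol.
Fuel reacted = 0.898 × 568 → ξ = 510.1 mol.
Outlet (n = n₀ + ν ξ):
  H₂: 568 − 1(510.1) = 57.94
  O₂: 392.5 − 0.5(510.1) = 137.5
  N₂: 1477 (inert)
  H₂O: 0 + 1(510.1) = 510.1
Dry total = 1672 mol; y_N₂ (dry) = 1477 / 1672 = 0.8831.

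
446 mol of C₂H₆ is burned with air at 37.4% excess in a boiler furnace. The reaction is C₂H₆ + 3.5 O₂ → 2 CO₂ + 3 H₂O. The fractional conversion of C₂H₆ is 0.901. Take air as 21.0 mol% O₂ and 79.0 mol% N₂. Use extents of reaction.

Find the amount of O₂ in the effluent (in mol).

Stoichiometric O₂ = 3.5 × 446 = 1561 mol; O₂ fed = 1561 × 1.374 = 2145 mol.
N₂ fed = 2145 × 79/21 = 8069 mol.
Fuel reacted = 0.901 × 446 → ξ = 401.8 mol.
Outlet (n = n₀ + ν ξ):
  C₂H₆: 446 − 1(401.8) = 44.15
  O₂: 2145 − 3.5(401.8) = 738.4
  N₂: 8069 (inert)
  CO₂: 0 + 2(401.8) = 803.7
  H₂O: 0 + 3(401.8) = 1206

738 mol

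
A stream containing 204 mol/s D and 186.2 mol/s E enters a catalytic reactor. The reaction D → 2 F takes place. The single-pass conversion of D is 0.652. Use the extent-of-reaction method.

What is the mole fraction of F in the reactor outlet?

D reacted = 0.652 × 204 = 133 mol/s; ν_D = −1, so ξ = 133/1 = 133 mol/s.
Outlet amounts (n = n₀ + ν ξ):
  D: 204 − 1(133) = 70.99
  F: 0 + 2(133) = 266
  E: 186.2 (inert)
Total out = 523.2 mol/s; y_F = 266 / 523.2 = 0.5084.

0.508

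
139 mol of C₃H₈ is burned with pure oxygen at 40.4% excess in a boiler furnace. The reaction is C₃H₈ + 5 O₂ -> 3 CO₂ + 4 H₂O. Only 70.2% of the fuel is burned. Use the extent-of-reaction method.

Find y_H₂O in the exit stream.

Stoichiometric O₂ = 5 × 139 = 695 mol; O₂ fed = 695 × 1.404 = 975.8 mol.
Fuel reacted = 0.702 × 139 → ξ = 97.58 mol.
Outlet (n = n₀ + ν ξ):
  C₃H₈: 139 − 1(97.58) = 41.42
  O₂: 975.8 − 5(97.58) = 487.9
  CO₂: 0 + 3(97.58) = 292.7
  H₂O: 0 + 4(97.58) = 390.3
Total out = 1212 mol; y_H₂O = 390.3 / 1212 = 0.3219.

0.322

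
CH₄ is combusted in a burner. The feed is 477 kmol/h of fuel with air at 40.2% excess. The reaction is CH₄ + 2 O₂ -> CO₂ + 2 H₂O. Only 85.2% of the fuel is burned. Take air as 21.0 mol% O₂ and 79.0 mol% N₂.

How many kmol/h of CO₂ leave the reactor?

Stoichiometric O₂ = 2 × 477 = 954 kmol/h; O₂ fed = 954 × 1.402 = 1338 kmol/h.
N₂ fed = 1338 × 79/21 = 5032 kmol/h.
Fuel reacted = 0.852 × 477 → ξ = 406.4 kmol/h.
Outlet (n = n₀ + ν ξ):
  CH₄: 477 − 1(406.4) = 70.6
  O₂: 1338 − 2(406.4) = 524.7
  N₂: 5032 (inert)
  CO₂: 0 + 1(406.4) = 406.4
  H₂O: 0 + 2(406.4) = 812.8

406 kmol/h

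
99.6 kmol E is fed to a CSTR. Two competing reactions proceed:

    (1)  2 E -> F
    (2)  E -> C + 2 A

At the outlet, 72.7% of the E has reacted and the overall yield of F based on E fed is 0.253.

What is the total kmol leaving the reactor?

Yield of F: 1ξ₁ / 99.6 = 0.253 → ξ₁ = 25.2 kmol.
Conversion of E: 2ξ₁ + 1ξ₂ = 0.727 × 99.6 = 72.41 → ξ₂ = 22.01 kmol.
Outlet amounts (n = n₀ + Σ ν·ξ):
  E: 99.6 − 2(25.2) − 1(22.01) = 27.19
  F: 0 + 1(25.2) = 25.2
  C: 0 + 1(22.01) = 22.01
  A: 0 + 2(22.01) = 44.02
Total out = 27.19 + 25.2 + 22.01 + 44.02 = 118.4 kmol.

118 kmol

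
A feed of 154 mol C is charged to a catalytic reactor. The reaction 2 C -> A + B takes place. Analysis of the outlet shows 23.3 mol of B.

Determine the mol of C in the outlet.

For B: n = n₀ + 1ξ → 23.3 = 0 + 1ξ, giving ξ = 23.3 mol.
Outlet amounts (n = n₀ + ν ξ):
  C: 154 − 2(23.3) = 107.4
  A: 0 + 1(23.3) = 23.3
  B: 0 + 1(23.3) = 23.3

107 mol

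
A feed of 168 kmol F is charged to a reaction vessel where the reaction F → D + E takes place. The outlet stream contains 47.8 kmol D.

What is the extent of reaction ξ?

For D: n = n₀ + 1ξ → 47.8 = 0 + 1ξ, giving ξ = 47.8 kmol.
Outlet amounts (n = n₀ + ν ξ):
  F: 168 − 1(47.8) = 120.2
  D: 0 + 1(47.8) = 47.8
  E: 0 + 1(47.8) = 47.8

ξ = 47.8 kmol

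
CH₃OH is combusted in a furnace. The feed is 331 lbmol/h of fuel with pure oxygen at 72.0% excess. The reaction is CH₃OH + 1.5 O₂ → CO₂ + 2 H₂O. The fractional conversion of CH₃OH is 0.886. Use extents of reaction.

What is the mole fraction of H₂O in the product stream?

0.44

Stoichiometric O₂ = 1.5 × 331 = 496.5 lbmol/h; O₂ fed = 496.5 × 1.720 = 854 lbmol/h.
Fuel reacted = 0.886 × 331 → ξ = 293.3 lbmol/h.
Outlet (n = n₀ + ν ξ):
  CH₃OH: 331 − 1(293.3) = 37.73
  O₂: 854 − 1.5(293.3) = 414.1
  CO₂: 0 + 1(293.3) = 293.3
  H₂O: 0 + 2(293.3) = 586.5
Total out = 1332 lbmol/h; y_H₂O = 586.5 / 1332 = 0.4405.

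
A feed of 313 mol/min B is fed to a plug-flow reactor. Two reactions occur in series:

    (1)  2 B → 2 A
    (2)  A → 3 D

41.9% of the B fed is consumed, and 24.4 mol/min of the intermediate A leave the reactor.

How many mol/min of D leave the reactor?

Conversion of B: B consumed = 2ξ₁ = 0.419 × 313 → ξ₁ = 65.57 mol/min.
A balance: n_A = 0 + 2ξ₁ − 1ξ₂ = 24.4 → ξ₂ = (2·65.57 − 24.4)/1 = 106.7 mol/min.
Outlet amounts (n = n₀ + Σ ν·ξ):
  B: 313 − 2(65.57) = 181.9
  A: 0 + 2(65.57) − 1(106.7) = 24.4
  D: 0 + 3(106.7) = 320.2

320 mol/min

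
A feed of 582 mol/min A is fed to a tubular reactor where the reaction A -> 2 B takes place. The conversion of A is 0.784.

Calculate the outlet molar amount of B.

913 mol/min

A reacted = 0.784 × 582 = 456.3 mol/min; ν_A = −1, so ξ = 456.3/1 = 456.3 mol/min.
Outlet amounts (n = n₀ + ν ξ):
  A: 582 − 1(456.3) = 125.7
  B: 0 + 2(456.3) = 912.6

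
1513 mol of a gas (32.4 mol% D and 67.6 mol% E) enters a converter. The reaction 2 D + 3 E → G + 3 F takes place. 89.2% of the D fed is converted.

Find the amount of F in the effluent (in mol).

D reacted = 0.892 × 490.2 = 437.3 mol; ν_D = −2, so ξ = 437.3/2 = 218.6 mol.
Outlet amounts (n = n₀ + ν ξ):
  D: 490.2 − 2(218.6) = 52.94
  E: 1023 − 3(218.6) = 366.9
  G: 0 + 1(218.6) = 218.6
  F: 0 + 3(218.6) = 655.9

656 mol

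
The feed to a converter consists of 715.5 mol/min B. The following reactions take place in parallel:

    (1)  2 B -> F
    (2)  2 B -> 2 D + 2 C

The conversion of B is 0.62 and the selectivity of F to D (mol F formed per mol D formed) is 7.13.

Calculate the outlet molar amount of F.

207 mol/min

Conversion of B: B consumed = 0.62 × 715.5 = 443.6 mol/min = 2ξ₁ + 2ξ₂.
Selectivity: 1ξ₁ / (2ξ₂) = 7.13 → ξ₁ = 14.26 ξ₂.
Substitute: (2·14.26 + 2) ξ₂ = 443.6 → ξ₂ = 14.54 mol/min, ξ₁ = 207.3 mol/min.
Outlet amounts (n = n₀ + Σ ν·ξ):
  B: 715.5 − 2(207.3) − 2(14.54) = 271.9
  F: 0 + 1(207.3) = 207.3
  D: 0 + 2(14.54) = 29.07
  C: 0 + 2(14.54) = 29.07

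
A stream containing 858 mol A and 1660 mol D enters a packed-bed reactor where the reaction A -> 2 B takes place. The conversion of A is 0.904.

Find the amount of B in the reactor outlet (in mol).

1550 mol

A reacted = 0.904 × 858 = 775.6 mol; ν_A = −1, so ξ = 775.6/1 = 775.6 mol.
Outlet amounts (n = n₀ + ν ξ):
  A: 858 − 1(775.6) = 82.37
  B: 0 + 2(775.6) = 1551
  D: 1660 (inert)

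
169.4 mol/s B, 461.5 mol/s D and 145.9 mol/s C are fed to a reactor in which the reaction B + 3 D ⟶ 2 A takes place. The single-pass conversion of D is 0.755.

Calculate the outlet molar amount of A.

232 mol/s

D reacted = 0.755 × 461.5 = 348.4 mol/s; ν_D = −3, so ξ = 348.4/3 = 116.1 mol/s.
Outlet amounts (n = n₀ + ν ξ):
  B: 169.4 − 1(116.1) = 53.26
  D: 461.5 − 3(116.1) = 113.1
  A: 0 + 2(116.1) = 232.3
  C: 145.9 (inert)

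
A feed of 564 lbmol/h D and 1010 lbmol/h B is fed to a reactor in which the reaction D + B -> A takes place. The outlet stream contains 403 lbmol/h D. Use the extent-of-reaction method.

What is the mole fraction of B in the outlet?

For D: n = n₀ − 1ξ → 403 = 564 − 1ξ, giving ξ = 161 lbmol/h.
Outlet amounts (n = n₀ + ν ξ):
  D: 564 − 1(161) = 403
  B: 1010 − 1(161) = 849
  A: 0 + 1(161) = 161
Total out = 1413 lbmol/h; y_B = 849 / 1413 = 0.6008.

0.601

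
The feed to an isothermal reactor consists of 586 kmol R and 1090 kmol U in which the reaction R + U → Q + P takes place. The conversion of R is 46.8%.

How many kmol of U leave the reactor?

R reacted = 0.468 × 586 = 274.2 kmol; ν_R = −1, so ξ = 274.2/1 = 274.2 kmol.
Outlet amounts (n = n₀ + ν ξ):
  R: 586 − 1(274.2) = 311.8
  U: 1090 − 1(274.2) = 815.8
  Q: 0 + 1(274.2) = 274.2
  P: 0 + 1(274.2) = 274.2

816 kmol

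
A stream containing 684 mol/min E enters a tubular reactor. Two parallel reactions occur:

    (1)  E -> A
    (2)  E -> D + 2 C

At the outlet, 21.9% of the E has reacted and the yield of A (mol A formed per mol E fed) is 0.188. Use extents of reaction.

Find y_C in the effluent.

Yield of A: 1ξ₁ / 684 = 0.188 → ξ₁ = 128.6 mol/min.
Conversion of E: 1ξ₁ + 1ξ₂ = 0.219 × 684 = 149.8 → ξ₂ = 21.2 mol/min.
Outlet amounts (n = n₀ + Σ ν·ξ):
  E: 684 − 1(128.6) − 1(21.2) = 534.2
  A: 0 + 1(128.6) = 128.6
  D: 0 + 1(21.2) = 21.2
  C: 0 + 2(21.2) = 42.41
Total out = 726.4 mol/min; y_C = 42.41 / 726.4 = 0.05838.

0.0584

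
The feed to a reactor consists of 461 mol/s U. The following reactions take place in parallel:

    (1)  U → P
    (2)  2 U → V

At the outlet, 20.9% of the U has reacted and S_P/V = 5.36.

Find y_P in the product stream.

Conversion of U: U consumed = 0.209 × 461 = 96.35 mol/s = 1ξ₁ + 2ξ₂.
Selectivity: 1ξ₁ / (1ξ₂) = 5.36 → ξ₁ = 5.36 ξ₂.
Substitute: (1·5.36 + 2) ξ₂ = 96.35 → ξ₂ = 13.09 mol/s, ξ₁ = 70.17 mol/s.
Outlet amounts (n = n₀ + Σ ν·ξ):
  U: 461 − 1(70.17) − 2(13.09) = 364.7
  P: 0 + 1(70.17) = 70.17
  V: 0 + 1(13.09) = 13.09
Total out = 447.9 mol/s; y_P = 70.17 / 447.9 = 0.1567.

0.157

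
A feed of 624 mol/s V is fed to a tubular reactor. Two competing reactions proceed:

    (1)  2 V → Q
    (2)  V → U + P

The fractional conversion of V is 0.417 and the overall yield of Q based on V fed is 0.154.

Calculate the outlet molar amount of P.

Yield of Q: 1ξ₁ / 624 = 0.154 → ξ₁ = 96.1 mol/s.
Conversion of V: 2ξ₁ + 1ξ₂ = 0.417 × 624 = 260.2 → ξ₂ = 68.02 mol/s.
Outlet amounts (n = n₀ + Σ ν·ξ):
  V: 624 − 2(96.1) − 1(68.02) = 363.8
  Q: 0 + 1(96.1) = 96.1
  U: 0 + 1(68.02) = 68.02
  P: 0 + 1(68.02) = 68.02

68 mol/s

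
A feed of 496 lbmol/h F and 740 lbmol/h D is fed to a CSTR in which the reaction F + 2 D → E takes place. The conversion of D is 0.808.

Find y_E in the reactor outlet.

0.469

D reacted = 0.808 × 740 = 597.9 lbmol/h; ν_D = −2, so ξ = 597.9/2 = 299 lbmol/h.
Outlet amounts (n = n₀ + ν ξ):
  F: 496 − 1(299) = 197
  D: 740 − 2(299) = 142.1
  E: 0 + 1(299) = 299
Total out = 638.1 lbmol/h; y_E = 299 / 638.1 = 0.4685.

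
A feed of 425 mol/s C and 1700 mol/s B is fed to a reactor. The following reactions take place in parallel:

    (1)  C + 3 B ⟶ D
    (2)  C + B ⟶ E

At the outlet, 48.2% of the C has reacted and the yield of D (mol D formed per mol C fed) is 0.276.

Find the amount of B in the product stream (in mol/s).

1260 mol/s

Yield of D: 1ξ₁ / 425 = 0.276 → ξ₁ = 117.3 mol/s.
Conversion of C: 1ξ₁ + 1ξ₂ = 0.482 × 425 = 204.8 → ξ₂ = 87.55 mol/s.
Outlet amounts (n = n₀ + Σ ν·ξ):
  C: 425 − 1(117.3) − 1(87.55) = 220.2
  B: 1700 − 3(117.3) − 1(87.55) = 1261
  D: 0 + 1(117.3) = 117.3
  E: 0 + 1(87.55) = 87.55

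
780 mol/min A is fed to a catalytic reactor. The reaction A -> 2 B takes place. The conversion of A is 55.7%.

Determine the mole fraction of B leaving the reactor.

A reacted = 0.557 × 780 = 434.5 mol/min; ν_A = −1, so ξ = 434.5/1 = 434.5 mol/min.
Outlet amounts (n = n₀ + ν ξ):
  A: 780 − 1(434.5) = 345.5
  B: 0 + 2(434.5) = 868.9
Total out = 1214 mol/min; y_B = 868.9 / 1214 = 0.7155.

0.715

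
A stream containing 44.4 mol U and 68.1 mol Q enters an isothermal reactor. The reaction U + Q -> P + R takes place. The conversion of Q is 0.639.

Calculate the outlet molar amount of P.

Q reacted = 0.639 × 68.1 = 43.52 mol; ν_Q = −1, so ξ = 43.52/1 = 43.52 mol.
Outlet amounts (n = n₀ + ν ξ):
  U: 44.4 − 1(43.52) = 0.8841
  Q: 68.1 − 1(43.52) = 24.58
  P: 0 + 1(43.52) = 43.52
  R: 0 + 1(43.52) = 43.52

43.5 mol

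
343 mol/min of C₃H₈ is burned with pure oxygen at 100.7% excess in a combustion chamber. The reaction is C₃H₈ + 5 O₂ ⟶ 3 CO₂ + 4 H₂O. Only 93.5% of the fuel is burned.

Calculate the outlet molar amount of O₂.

Stoichiometric O₂ = 5 × 343 = 1715 mol/min; O₂ fed = 1715 × 2.007 = 3442 mol/min.
Fuel reacted = 0.935 × 343 → ξ = 320.7 mol/min.
Outlet (n = n₀ + ν ξ):
  C₃H₈: 343 − 1(320.7) = 22.29
  O₂: 3442 − 5(320.7) = 1838
  CO₂: 0 + 3(320.7) = 962.1
  H₂O: 0 + 4(320.7) = 1283

1840 mol/min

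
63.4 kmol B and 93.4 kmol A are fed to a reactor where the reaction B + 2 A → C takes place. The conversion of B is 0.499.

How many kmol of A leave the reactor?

30.1 kmol

B reacted = 0.499 × 63.4 = 31.64 kmol; ν_B = −1, so ξ = 31.64/1 = 31.64 kmol.
Outlet amounts (n = n₀ + ν ξ):
  B: 63.4 − 1(31.64) = 31.76
  A: 93.4 − 2(31.64) = 30.13
  C: 0 + 1(31.64) = 31.64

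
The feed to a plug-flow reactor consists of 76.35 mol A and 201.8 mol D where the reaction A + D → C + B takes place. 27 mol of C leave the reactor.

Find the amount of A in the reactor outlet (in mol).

For C: n = n₀ + 1ξ → 27 = 0 + 1ξ, giving ξ = 27 mol.
Outlet amounts (n = n₀ + ν ξ):
  A: 76.35 − 1(27) = 49.35
  D: 201.8 − 1(27) = 174.8
  C: 0 + 1(27) = 27
  B: 0 + 1(27) = 27

49.3 mol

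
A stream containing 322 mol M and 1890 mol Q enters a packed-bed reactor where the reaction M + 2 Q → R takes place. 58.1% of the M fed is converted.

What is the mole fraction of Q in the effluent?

0.825

M reacted = 0.581 × 322 = 187.1 mol; ν_M = −1, so ξ = 187.1/1 = 187.1 mol.
Outlet amounts (n = n₀ + ν ξ):
  M: 322 − 1(187.1) = 134.9
  Q: 1890 − 2(187.1) = 1516
  R: 0 + 1(187.1) = 187.1
Total out = 1838 mol; y_Q = 1516 / 1838 = 0.8248.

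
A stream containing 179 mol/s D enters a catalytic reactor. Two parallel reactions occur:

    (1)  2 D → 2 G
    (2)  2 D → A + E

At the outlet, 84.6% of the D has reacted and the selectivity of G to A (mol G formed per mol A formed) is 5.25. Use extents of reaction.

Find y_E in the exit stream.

Conversion of D: D consumed = 0.846 × 179 = 151.4 mol/s = 2ξ₁ + 2ξ₂.
Selectivity: 2ξ₁ / (1ξ₂) = 5.25 → ξ₁ = 2.625 ξ₂.
Substitute: (2·2.625 + 2) ξ₂ = 151.4 → ξ₂ = 20.89 mol/s, ξ₁ = 54.83 mol/s.
Outlet amounts (n = n₀ + Σ ν·ξ):
  D: 179 − 2(54.83) − 2(20.89) = 27.57
  G: 0 + 2(54.83) = 109.7
  A: 0 + 1(20.89) = 20.89
  E: 0 + 1(20.89) = 20.89
Total out = 179 mol/s; y_E = 20.89 / 179 = 0.1167.

0.117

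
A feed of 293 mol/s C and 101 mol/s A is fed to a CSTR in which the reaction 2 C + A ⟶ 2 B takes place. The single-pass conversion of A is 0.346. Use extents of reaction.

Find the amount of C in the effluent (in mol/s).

A reacted = 0.346 × 101 = 34.95 mol/s; ν_A = −1, so ξ = 34.95/1 = 34.95 mol/s.
Outlet amounts (n = n₀ + ν ξ):
  C: 293 − 2(34.95) = 223.1
  A: 101 − 1(34.95) = 66.05
  B: 0 + 2(34.95) = 69.89

223 mol/s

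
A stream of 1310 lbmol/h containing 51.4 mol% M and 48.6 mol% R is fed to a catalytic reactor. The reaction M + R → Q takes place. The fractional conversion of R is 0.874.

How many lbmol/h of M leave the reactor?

117 lbmol/h

R reacted = 0.874 × 636.7 = 556.4 lbmol/h; ν_R = −1, so ξ = 556.4/1 = 556.4 lbmol/h.
Outlet amounts (n = n₀ + ν ξ):
  M: 673.3 − 1(556.4) = 116.9
  R: 636.7 − 1(556.4) = 80.22
  Q: 0 + 1(556.4) = 556.4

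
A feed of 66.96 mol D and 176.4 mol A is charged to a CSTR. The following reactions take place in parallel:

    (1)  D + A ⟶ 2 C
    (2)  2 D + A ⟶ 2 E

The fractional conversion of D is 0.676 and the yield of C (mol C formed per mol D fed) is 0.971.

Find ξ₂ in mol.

Yield of C: 2ξ₁ / 66.96 = 0.971 → ξ₁ = 32.51 mol.
Conversion of D: 1ξ₁ + 2ξ₂ = 0.676 × 66.96 = 45.26 → ξ₂ = 6.378 mol.
Outlet amounts (n = n₀ + Σ ν·ξ):
  D: 66.96 − 1(32.51) − 2(6.378) = 21.7
  A: 176.4 − 1(32.51) − 1(6.378) = 137.5
  C: 0 + 2(32.51) = 65.02
  E: 0 + 2(6.378) = 12.76

ξ₂ = 6.38 mol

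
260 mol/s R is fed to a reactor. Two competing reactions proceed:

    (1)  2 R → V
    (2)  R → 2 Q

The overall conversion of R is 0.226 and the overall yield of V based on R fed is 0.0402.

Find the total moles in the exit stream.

287 mol/s

Yield of V: 1ξ₁ / 260 = 0.0402 → ξ₁ = 10.45 mol/s.
Conversion of R: 2ξ₁ + 1ξ₂ = 0.226 × 260 = 58.76 → ξ₂ = 37.86 mol/s.
Outlet amounts (n = n₀ + Σ ν·ξ):
  R: 260 − 2(10.45) − 1(37.86) = 201.2
  V: 0 + 1(10.45) = 10.45
  Q: 0 + 2(37.86) = 75.71
Total out = 201.2 + 10.45 + 75.71 = 287.4 mol/s.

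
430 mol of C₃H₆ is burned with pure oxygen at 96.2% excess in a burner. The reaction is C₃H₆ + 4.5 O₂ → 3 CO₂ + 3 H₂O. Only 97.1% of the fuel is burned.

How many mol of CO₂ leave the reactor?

1250 mol

Stoichiometric O₂ = 4.5 × 430 = 1935 mol; O₂ fed = 1935 × 1.962 = 3796 mol.
Fuel reacted = 0.971 × 430 → ξ = 417.5 mol.
Outlet (n = n₀ + ν ξ):
  C₃H₆: 430 − 1(417.5) = 12.47
  O₂: 3796 − 4.5(417.5) = 1918
  CO₂: 0 + 3(417.5) = 1253
  H₂O: 0 + 3(417.5) = 1253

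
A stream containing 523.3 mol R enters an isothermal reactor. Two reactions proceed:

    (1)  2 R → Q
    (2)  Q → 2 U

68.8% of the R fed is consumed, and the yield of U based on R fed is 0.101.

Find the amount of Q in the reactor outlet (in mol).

154 mol

Conversion of R: R consumed = 2ξ₁ = 0.688 × 523.3 → ξ₁ = 180 mol.
Yield of U: 2ξ₂ / 523.3 = 0.101 → ξ₂ = 26.43 mol.
Outlet amounts (n = n₀ + Σ ν·ξ):
  R: 523.3 − 2(180) = 163.3
  Q: 0 + 1(180) − 1(26.43) = 153.6
  U: 0 + 2(26.43) = 52.85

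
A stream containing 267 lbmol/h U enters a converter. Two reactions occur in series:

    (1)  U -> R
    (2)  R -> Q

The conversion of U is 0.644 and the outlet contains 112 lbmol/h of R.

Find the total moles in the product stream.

267 lbmol/h

Conversion of U: U consumed = 1ξ₁ = 0.644 × 267 → ξ₁ = 171.9 lbmol/h.
R balance: n_R = 0 + 1ξ₁ − 1ξ₂ = 112 → ξ₂ = (1·171.9 − 112)/1 = 59.95 lbmol/h.
Outlet amounts (n = n₀ + Σ ν·ξ):
  U: 267 − 1(171.9) = 95.05
  R: 0 + 1(171.9) − 1(59.95) = 112
  Q: 0 + 1(59.95) = 59.95
Total out = 95.05 + 112 + 59.95 = 267 lbmol/h.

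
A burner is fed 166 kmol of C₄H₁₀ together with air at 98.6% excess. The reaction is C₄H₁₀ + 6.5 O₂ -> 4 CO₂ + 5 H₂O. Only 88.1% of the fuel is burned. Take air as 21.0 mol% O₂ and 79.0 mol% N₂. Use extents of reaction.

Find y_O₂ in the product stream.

0.113

Stoichiometric O₂ = 6.5 × 166 = 1079 kmol; O₂ fed = 1079 × 1.986 = 2143 kmol.
N₂ fed = 2143 × 79/21 = 8061 kmol.
Fuel reacted = 0.881 × 166 → ξ = 146.2 kmol.
Outlet (n = n₀ + ν ξ):
  C₄H₁₀: 166 − 1(146.2) = 19.75
  O₂: 2143 − 6.5(146.2) = 1192
  N₂: 8061 (inert)
  CO₂: 0 + 4(146.2) = 585
  H₂O: 0 + 5(146.2) = 731.2
Total out = 10590 kmol; y_O₂ = 1192 / 10590 = 0.1126.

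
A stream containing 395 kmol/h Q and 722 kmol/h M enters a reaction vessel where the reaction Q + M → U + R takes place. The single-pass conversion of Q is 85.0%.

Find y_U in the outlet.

0.301

Q reacted = 0.85 × 395 = 335.8 kmol/h; ν_Q = −1, so ξ = 335.8/1 = 335.8 kmol/h.
Outlet amounts (n = n₀ + ν ξ):
  Q: 395 − 1(335.8) = 59.25
  M: 722 − 1(335.8) = 386.2
  U: 0 + 1(335.8) = 335.8
  R: 0 + 1(335.8) = 335.8
Total out = 1117 kmol/h; y_U = 335.8 / 1117 = 0.3006.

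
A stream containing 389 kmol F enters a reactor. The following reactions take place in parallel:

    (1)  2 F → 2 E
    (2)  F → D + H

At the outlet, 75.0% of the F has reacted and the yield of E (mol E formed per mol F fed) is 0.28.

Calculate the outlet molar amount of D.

Yield of E: 2ξ₁ / 389 = 0.28 → ξ₁ = 54.46 kmol.
Conversion of F: 2ξ₁ + 1ξ₂ = 0.75 × 389 = 291.8 → ξ₂ = 182.8 kmol.
Outlet amounts (n = n₀ + Σ ν·ξ):
  F: 389 − 2(54.46) − 1(182.8) = 97.25
  E: 0 + 2(54.46) = 108.9
  D: 0 + 1(182.8) = 182.8
  H: 0 + 1(182.8) = 182.8

183 kmol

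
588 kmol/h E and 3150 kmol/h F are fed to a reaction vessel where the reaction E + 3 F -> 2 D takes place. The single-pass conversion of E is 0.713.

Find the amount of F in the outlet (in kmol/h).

E reacted = 0.713 × 588 = 419.2 kmol/h; ν_E = −1, so ξ = 419.2/1 = 419.2 kmol/h.
Outlet amounts (n = n₀ + ν ξ):
  E: 588 − 1(419.2) = 168.8
  F: 3150 − 3(419.2) = 1892
  D: 0 + 2(419.2) = 838.5

1890 kmol/h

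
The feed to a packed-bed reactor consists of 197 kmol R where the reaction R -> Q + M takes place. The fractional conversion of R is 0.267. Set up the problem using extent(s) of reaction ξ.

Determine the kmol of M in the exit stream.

52.6 kmol

R reacted = 0.267 × 197 = 52.6 kmol; ν_R = −1, so ξ = 52.6/1 = 52.6 kmol.
Outlet amounts (n = n₀ + ν ξ):
  R: 197 − 1(52.6) = 144.4
  Q: 0 + 1(52.6) = 52.6
  M: 0 + 1(52.6) = 52.6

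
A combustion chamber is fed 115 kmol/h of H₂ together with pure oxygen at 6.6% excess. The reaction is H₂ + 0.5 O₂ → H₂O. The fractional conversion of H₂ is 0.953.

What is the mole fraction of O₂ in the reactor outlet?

Stoichiometric O₂ = 0.5 × 115 = 57.5 kmol/h; O₂ fed = 57.5 × 1.066 = 61.3 kmol/h.
Fuel reacted = 0.953 × 115 → ξ = 109.6 kmol/h.
Outlet (n = n₀ + ν ξ):
  H₂: 115 − 1(109.6) = 5.405
  O₂: 61.3 − 0.5(109.6) = 6.498
  H₂O: 0 + 1(109.6) = 109.6
Total out = 121.5 kmol/h; y_O₂ = 6.498 / 121.5 = 0.05348.

0.0535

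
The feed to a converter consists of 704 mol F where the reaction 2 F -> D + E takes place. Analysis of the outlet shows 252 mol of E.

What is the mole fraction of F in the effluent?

For E: n = n₀ + 1ξ → 252 = 0 + 1ξ, giving ξ = 252 mol.
Outlet amounts (n = n₀ + ν ξ):
  F: 704 − 2(252) = 200
  D: 0 + 1(252) = 252
  E: 0 + 1(252) = 252
Total out = 704 mol; y_F = 200 / 704 = 0.2841.

0.284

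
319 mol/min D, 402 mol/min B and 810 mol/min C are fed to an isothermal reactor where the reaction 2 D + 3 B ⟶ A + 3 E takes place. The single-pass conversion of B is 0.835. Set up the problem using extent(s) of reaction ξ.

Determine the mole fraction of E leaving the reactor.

0.237

B reacted = 0.835 × 402 = 335.7 mol/min; ν_B = −3, so ξ = 335.7/3 = 111.9 mol/min.
Outlet amounts (n = n₀ + ν ξ):
  D: 319 − 2(111.9) = 95.22
  B: 402 − 3(111.9) = 66.33
  A: 0 + 1(111.9) = 111.9
  E: 0 + 3(111.9) = 335.7
  C: 810 (inert)
Total out = 1419 mol/min; y_E = 335.7 / 1419 = 0.2365.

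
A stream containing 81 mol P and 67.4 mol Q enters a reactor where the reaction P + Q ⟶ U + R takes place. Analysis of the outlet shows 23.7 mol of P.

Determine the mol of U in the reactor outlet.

For P: n = n₀ − 1ξ → 23.7 = 81 − 1ξ, giving ξ = 57.3 mol.
Outlet amounts (n = n₀ + ν ξ):
  P: 81 − 1(57.3) = 23.7
  Q: 67.4 − 1(57.3) = 10.1
  U: 0 + 1(57.3) = 57.3
  R: 0 + 1(57.3) = 57.3

57.3 mol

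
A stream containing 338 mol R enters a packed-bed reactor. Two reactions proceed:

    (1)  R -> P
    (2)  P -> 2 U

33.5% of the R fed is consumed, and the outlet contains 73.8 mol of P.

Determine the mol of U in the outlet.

Conversion of R: R consumed = 1ξ₁ = 0.335 × 338 → ξ₁ = 113.2 mol.
P balance: n_P = 0 + 1ξ₁ − 1ξ₂ = 73.8 → ξ₂ = (1·113.2 − 73.8)/1 = 39.43 mol.
Outlet amounts (n = n₀ + Σ ν·ξ):
  R: 338 − 1(113.2) = 224.8
  P: 0 + 1(113.2) − 1(39.43) = 73.8
  U: 0 + 2(39.43) = 78.86

78.9 mol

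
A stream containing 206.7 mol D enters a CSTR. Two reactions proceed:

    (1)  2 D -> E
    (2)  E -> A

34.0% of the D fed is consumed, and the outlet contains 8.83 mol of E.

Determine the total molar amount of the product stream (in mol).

Conversion of D: D consumed = 2ξ₁ = 0.34 × 206.7 → ξ₁ = 35.14 mol.
E balance: n_E = 0 + 1ξ₁ − 1ξ₂ = 8.83 → ξ₂ = (1·35.14 − 8.83)/1 = 26.31 mol.
Outlet amounts (n = n₀ + Σ ν·ξ):
  D: 206.7 − 2(35.14) = 136.4
  E: 0 + 1(35.14) − 1(26.31) = 8.83
  A: 0 + 1(26.31) = 26.31
Total out = 136.4 + 8.83 + 26.31 = 171.6 mol.

172 mol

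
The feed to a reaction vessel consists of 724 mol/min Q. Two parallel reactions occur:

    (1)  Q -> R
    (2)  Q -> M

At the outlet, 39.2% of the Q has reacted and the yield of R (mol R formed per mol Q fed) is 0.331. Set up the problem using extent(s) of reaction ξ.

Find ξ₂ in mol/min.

ξ₂ = 44.2 mol/min

Yield of R: 1ξ₁ / 724 = 0.331 → ξ₁ = 239.6 mol/min.
Conversion of Q: 1ξ₁ + 1ξ₂ = 0.392 × 724 = 283.8 → ξ₂ = 44.16 mol/min.
Outlet amounts (n = n₀ + Σ ν·ξ):
  Q: 724 − 1(239.6) − 1(44.16) = 440.2
  R: 0 + 1(239.6) = 239.6
  M: 0 + 1(44.16) = 44.16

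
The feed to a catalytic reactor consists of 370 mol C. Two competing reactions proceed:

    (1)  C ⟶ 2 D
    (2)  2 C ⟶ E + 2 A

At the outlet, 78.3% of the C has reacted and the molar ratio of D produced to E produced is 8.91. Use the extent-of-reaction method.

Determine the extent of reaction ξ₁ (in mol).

ξ₁ = 200 mol

Conversion of C: C consumed = 0.783 × 370 = 289.7 mol = 1ξ₁ + 2ξ₂.
Selectivity: 2ξ₁ / (1ξ₂) = 8.91 → ξ₁ = 4.455 ξ₂.
Substitute: (1·4.455 + 2) ξ₂ = 289.7 → ξ₂ = 44.88 mol, ξ₁ = 199.9 mol.
Outlet amounts (n = n₀ + Σ ν·ξ):
  C: 370 − 1(199.9) − 2(44.88) = 80.29
  D: 0 + 2(199.9) = 399.9
  E: 0 + 1(44.88) = 44.88
  A: 0 + 2(44.88) = 89.76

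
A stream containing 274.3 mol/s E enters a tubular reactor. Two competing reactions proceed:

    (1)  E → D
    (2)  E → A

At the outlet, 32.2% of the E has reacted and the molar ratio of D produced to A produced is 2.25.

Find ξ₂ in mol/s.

ξ₂ = 27.2 mol/s

Conversion of E: E consumed = 0.322 × 274.3 = 88.32 mol/s = 1ξ₁ + 1ξ₂.
Selectivity: 1ξ₁ / (1ξ₂) = 2.25 → ξ₁ = 2.25 ξ₂.
Substitute: (1·2.25 + 1) ξ₂ = 88.32 → ξ₂ = 27.18 mol/s, ξ₁ = 61.15 mol/s.
Outlet amounts (n = n₀ + Σ ν·ξ):
  E: 274.3 − 1(61.15) − 1(27.18) = 186
  D: 0 + 1(61.15) = 61.15
  A: 0 + 1(27.18) = 27.18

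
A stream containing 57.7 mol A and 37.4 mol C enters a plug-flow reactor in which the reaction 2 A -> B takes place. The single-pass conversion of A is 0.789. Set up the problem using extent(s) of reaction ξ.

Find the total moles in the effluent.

72.3 mol

A reacted = 0.789 × 57.7 = 45.53 mol; ν_A = −2, so ξ = 45.53/2 = 22.76 mol.
Outlet amounts (n = n₀ + ν ξ):
  A: 57.7 − 2(22.76) = 12.17
  B: 0 + 1(22.76) = 22.76
  C: 37.4 (inert)
Total out = 12.17 + 22.76 + 37.4 = 72.34 mol.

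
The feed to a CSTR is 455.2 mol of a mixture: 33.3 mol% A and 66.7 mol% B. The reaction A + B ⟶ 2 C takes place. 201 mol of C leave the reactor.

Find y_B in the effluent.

0.446

For C: n = n₀ + 2ξ → 201 = 0 + 2ξ, giving ξ = 100.5 mol.
Outlet amounts (n = n₀ + ν ξ):
  A: 151.6 − 1(100.5) = 51.08
  B: 303.6 − 1(100.5) = 203.1
  C: 0 + 2(100.5) = 201
Total out = 455.2 mol; y_B = 203.1 / 455.2 = 0.4462.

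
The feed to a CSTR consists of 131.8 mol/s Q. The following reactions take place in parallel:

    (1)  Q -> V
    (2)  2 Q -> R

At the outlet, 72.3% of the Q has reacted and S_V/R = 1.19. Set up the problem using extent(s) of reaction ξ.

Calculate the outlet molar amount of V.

Conversion of Q: Q consumed = 0.723 × 131.8 = 95.29 mol/s = 1ξ₁ + 2ξ₂.
Selectivity: 1ξ₁ / (1ξ₂) = 1.19 → ξ₁ = 1.19 ξ₂.
Substitute: (1·1.19 + 2) ξ₂ = 95.29 → ξ₂ = 29.87 mol/s, ξ₁ = 35.55 mol/s.
Outlet amounts (n = n₀ + Σ ν·ξ):
  Q: 131.8 − 1(35.55) − 2(29.87) = 36.51
  V: 0 + 1(35.55) = 35.55
  R: 0 + 1(29.87) = 29.87

35.5 mol/s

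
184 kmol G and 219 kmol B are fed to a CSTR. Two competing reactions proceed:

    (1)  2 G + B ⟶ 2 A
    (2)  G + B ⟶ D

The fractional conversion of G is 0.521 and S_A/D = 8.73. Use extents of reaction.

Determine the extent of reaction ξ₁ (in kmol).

Conversion of G: G consumed = 0.521 × 184 = 95.86 kmol = 2ξ₁ + 1ξ₂.
Selectivity: 2ξ₁ / (1ξ₂) = 8.73 → ξ₁ = 4.365 ξ₂.
Substitute: (2·4.365 + 1) ξ₂ = 95.86 → ξ₂ = 9.852 kmol, ξ₁ = 43.01 kmol.
Outlet amounts (n = n₀ + Σ ν·ξ):
  G: 184 − 2(43.01) − 1(9.852) = 88.14
  B: 219 − 1(43.01) − 1(9.852) = 166.1
  A: 0 + 2(43.01) = 86.01
  D: 0 + 1(9.852) = 9.852

ξ₁ = 43 kmol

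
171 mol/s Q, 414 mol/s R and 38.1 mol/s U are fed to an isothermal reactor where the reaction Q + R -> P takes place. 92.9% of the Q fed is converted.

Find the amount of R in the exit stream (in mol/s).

255 mol/s

Q reacted = 0.929 × 171 = 158.9 mol/s; ν_Q = −1, so ξ = 158.9/1 = 158.9 mol/s.
Outlet amounts (n = n₀ + ν ξ):
  Q: 171 − 1(158.9) = 12.14
  R: 414 − 1(158.9) = 255.1
  P: 0 + 1(158.9) = 158.9
  U: 38.1 (inert)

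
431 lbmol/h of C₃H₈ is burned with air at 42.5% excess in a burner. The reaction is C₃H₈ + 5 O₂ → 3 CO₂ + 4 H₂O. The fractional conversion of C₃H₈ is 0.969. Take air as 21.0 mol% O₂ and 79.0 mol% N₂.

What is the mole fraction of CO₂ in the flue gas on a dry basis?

0.0908

Stoichiometric O₂ = 5 × 431 = 2155 lbmol/h; O₂ fed = 2155 × 1.425 = 3071 lbmol/h.
N₂ fed = 3071 × 79/21 = 11550 lbmol/h.
Fuel reacted = 0.969 × 431 → ξ = 417.6 lbmol/h.
Outlet (n = n₀ + ν ξ):
  C₃H₈: 431 − 1(417.6) = 13.36
  O₂: 3071 − 5(417.6) = 982.7
  N₂: 11550 (inert)
  CO₂: 0 + 3(417.6) = 1253
  H₂O: 0 + 4(417.6) = 1671
Dry total = 13800 lbmol/h; y_CO₂ (dry) = 1253 / 13800 = 0.09078.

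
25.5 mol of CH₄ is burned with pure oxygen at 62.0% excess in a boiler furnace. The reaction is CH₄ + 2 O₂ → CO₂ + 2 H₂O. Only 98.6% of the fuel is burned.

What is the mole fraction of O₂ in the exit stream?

Stoichiometric O₂ = 2 × 25.5 = 51 mol; O₂ fed = 51 × 1.620 = 82.62 mol.
Fuel reacted = 0.986 × 25.5 → ξ = 25.14 mol.
Outlet (n = n₀ + ν ξ):
  CH₄: 25.5 − 1(25.14) = 0.357
  O₂: 82.62 − 2(25.14) = 32.33
  CO₂: 0 + 1(25.14) = 25.14
  H₂O: 0 + 2(25.14) = 50.29
Total out = 108.1 mol; y_O₂ = 32.33 / 108.1 = 0.2991.

0.299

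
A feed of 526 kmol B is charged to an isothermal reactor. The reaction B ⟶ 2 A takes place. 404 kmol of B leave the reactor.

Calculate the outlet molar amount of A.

For B: n = n₀ − 1ξ → 404 = 526 − 1ξ, giving ξ = 122 kmol.
Outlet amounts (n = n₀ + ν ξ):
  B: 526 − 1(122) = 404
  A: 0 + 2(122) = 244

244 kmol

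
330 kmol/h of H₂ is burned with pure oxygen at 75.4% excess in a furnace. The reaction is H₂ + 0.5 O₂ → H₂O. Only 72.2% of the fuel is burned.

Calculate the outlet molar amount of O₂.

170 kmol/h

Stoichiometric O₂ = 0.5 × 330 = 165 kmol/h; O₂ fed = 165 × 1.754 = 289.4 kmol/h.
Fuel reacted = 0.722 × 330 → ξ = 238.3 kmol/h.
Outlet (n = n₀ + ν ξ):
  H₂: 330 − 1(238.3) = 91.74
  O₂: 289.4 − 0.5(238.3) = 170.3
  H₂O: 0 + 1(238.3) = 238.3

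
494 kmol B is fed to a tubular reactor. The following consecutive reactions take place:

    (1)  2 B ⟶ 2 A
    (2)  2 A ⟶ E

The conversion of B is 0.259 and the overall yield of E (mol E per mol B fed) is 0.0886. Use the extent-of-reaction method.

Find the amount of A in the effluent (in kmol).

40.4 kmol

Conversion of B: B consumed = 2ξ₁ = 0.259 × 494 → ξ₁ = 63.97 kmol.
Yield of E: 1ξ₂ / 494 = 0.0886 → ξ₂ = 43.77 kmol.
Outlet amounts (n = n₀ + Σ ν·ξ):
  B: 494 − 2(63.97) = 366.1
  A: 0 + 2(63.97) − 2(43.77) = 40.41
  E: 0 + 1(43.77) = 43.77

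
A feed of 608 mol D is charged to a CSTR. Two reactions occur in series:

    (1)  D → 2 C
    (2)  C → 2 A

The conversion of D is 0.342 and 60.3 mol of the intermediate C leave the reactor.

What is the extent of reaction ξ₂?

ξ₂ = 356 mol

Conversion of D: D consumed = 1ξ₁ = 0.342 × 608 → ξ₁ = 207.9 mol.
C balance: n_C = 0 + 2ξ₁ − 1ξ₂ = 60.3 → ξ₂ = (2·207.9 − 60.3)/1 = 355.6 mol.
Outlet amounts (n = n₀ + Σ ν·ξ):
  D: 608 − 1(207.9) = 400.1
  C: 0 + 2(207.9) − 1(355.6) = 60.3
  A: 0 + 2(355.6) = 711.1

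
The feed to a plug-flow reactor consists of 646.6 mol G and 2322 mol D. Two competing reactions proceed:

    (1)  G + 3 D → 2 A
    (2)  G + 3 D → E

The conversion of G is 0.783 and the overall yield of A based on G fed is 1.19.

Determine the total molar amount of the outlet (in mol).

1830 mol

Yield of A: 2ξ₁ / 646.6 = 1.19 → ξ₁ = 384.7 mol.
Conversion of G: 1ξ₁ + 1ξ₂ = 0.783 × 646.6 = 506.3 → ξ₂ = 121.6 mol.
Outlet amounts (n = n₀ + Σ ν·ξ):
  G: 646.6 − 1(384.7) − 1(121.6) = 140.3
  D: 2322 − 3(384.7) − 3(121.6) = 803.1
  A: 0 + 2(384.7) = 769.5
  E: 0 + 1(121.6) = 121.6
Total out = 140.3 + 803.1 + 769.5 + 121.6 = 1834 mol.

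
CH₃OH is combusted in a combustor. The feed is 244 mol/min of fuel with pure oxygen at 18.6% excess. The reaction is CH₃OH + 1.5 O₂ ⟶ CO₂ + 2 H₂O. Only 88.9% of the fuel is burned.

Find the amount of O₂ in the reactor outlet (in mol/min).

109 mol/min

Stoichiometric O₂ = 1.5 × 244 = 366 mol/min; O₂ fed = 366 × 1.186 = 434.1 mol/min.
Fuel reacted = 0.889 × 244 → ξ = 216.9 mol/min.
Outlet (n = n₀ + ν ξ):
  CH₃OH: 244 − 1(216.9) = 27.08
  O₂: 434.1 − 1.5(216.9) = 108.7
  CO₂: 0 + 1(216.9) = 216.9
  H₂O: 0 + 2(216.9) = 433.8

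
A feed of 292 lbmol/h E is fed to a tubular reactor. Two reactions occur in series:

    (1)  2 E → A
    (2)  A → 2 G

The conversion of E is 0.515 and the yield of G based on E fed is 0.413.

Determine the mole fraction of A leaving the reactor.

Conversion of E: E consumed = 2ξ₁ = 0.515 × 292 → ξ₁ = 75.19 lbmol/h.
Yield of G: 2ξ₂ / 292 = 0.413 → ξ₂ = 60.3 lbmol/h.
Outlet amounts (n = n₀ + Σ ν·ξ):
  E: 292 − 2(75.19) = 141.6
  A: 0 + 1(75.19) − 1(60.3) = 14.89
  G: 0 + 2(60.3) = 120.6
Total out = 277.1 lbmol/h; y_A = 14.89 / 277.1 = 0.05374.

0.0537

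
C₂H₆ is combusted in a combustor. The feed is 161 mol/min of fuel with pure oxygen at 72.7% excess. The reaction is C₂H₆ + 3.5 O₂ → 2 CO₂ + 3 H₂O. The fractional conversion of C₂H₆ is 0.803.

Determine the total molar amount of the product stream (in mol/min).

Stoichiometric O₂ = 3.5 × 161 = 563.5 mol/min; O₂ fed = 563.5 × 1.727 = 973.2 mol/min.
Fuel reacted = 0.803 × 161 → ξ = 129.3 mol/min.
Outlet (n = n₀ + ν ξ):
  C₂H₆: 161 − 1(129.3) = 31.72
  O₂: 973.2 − 3.5(129.3) = 520.7
  CO₂: 0 + 2(129.3) = 258.6
  H₂O: 0 + 3(129.3) = 387.8
Total out = 31.72 + 520.7 + 258.6 + 387.8 = 1199 mol/min.

1200 mol/min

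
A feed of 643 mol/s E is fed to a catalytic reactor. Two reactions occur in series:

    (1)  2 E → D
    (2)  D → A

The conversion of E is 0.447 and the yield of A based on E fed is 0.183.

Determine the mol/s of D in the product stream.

26 mol/s

Conversion of E: E consumed = 2ξ₁ = 0.447 × 643 → ξ₁ = 143.7 mol/s.
Yield of A: 1ξ₂ / 643 = 0.183 → ξ₂ = 117.7 mol/s.
Outlet amounts (n = n₀ + Σ ν·ξ):
  E: 643 − 2(143.7) = 355.6
  D: 0 + 1(143.7) − 1(117.7) = 26.04
  A: 0 + 1(117.7) = 117.7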